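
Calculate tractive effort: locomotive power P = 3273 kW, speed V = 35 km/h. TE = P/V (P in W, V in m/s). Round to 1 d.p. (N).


Convert: P = 3273 kW = 3273000 W
V = 35 / 3.6 = 9.7222 m/s
TE = 3273000 / 9.7222
TE = 336651.4 N

336651.4


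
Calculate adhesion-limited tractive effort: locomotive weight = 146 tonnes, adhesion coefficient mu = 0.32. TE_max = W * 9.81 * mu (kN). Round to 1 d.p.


TE_max = W * g * mu
TE_max = 146 * 9.81 * 0.32
TE_max = 1432.26 * 0.32
TE_max = 458.3 kN

458.3


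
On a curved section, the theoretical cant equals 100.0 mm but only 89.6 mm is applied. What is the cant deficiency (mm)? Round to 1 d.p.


Cant deficiency = equilibrium cant - actual cant
CD = 100.0 - 89.6
CD = 10.4 mm

10.4


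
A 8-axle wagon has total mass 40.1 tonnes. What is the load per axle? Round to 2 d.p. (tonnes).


Load per axle = total weight / number of axles
Load = 40.1 / 8
Load = 5.01 tonnes

5.01


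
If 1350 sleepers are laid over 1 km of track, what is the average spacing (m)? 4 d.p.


Spacing = 1000 m / number of sleepers
Spacing = 1000 / 1350
Spacing = 0.7407 m

0.7407


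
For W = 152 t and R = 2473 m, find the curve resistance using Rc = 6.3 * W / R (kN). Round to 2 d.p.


Rc = 6.3 * W / R
Rc = 6.3 * 152 / 2473
Rc = 957.6 / 2473
Rc = 0.39 kN

0.39


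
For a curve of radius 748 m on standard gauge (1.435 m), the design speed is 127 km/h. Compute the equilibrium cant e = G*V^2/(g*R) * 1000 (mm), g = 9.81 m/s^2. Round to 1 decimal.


Convert speed: V = 127 / 3.6 = 35.2778 m/s
Apply formula: e = 1.435 * 35.2778^2 / (9.81 * 748)
e = 1.435 * 1244.5216 / 7337.88
e = 0.243379 m = 243.4 mm

243.4


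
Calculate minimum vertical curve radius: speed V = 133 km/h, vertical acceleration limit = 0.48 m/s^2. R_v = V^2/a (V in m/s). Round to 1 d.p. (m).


Convert speed: V = 133 / 3.6 = 36.9444 m/s
V^2 = 1364.892 m^2/s^2
R_v = 1364.892 / 0.48
R_v = 2843.5 m

2843.5


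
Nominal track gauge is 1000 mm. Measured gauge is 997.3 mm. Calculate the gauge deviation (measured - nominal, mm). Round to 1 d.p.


Deviation = measured - nominal
Deviation = 997.3 - 1000
Deviation = -2.7 mm

-2.7


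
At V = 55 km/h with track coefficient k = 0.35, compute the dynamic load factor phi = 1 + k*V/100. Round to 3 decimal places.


phi = 1 + k * V / 100
phi = 1 + 0.35 * 55 / 100
phi = 1 + 0.1925
phi = 1.193

1.193


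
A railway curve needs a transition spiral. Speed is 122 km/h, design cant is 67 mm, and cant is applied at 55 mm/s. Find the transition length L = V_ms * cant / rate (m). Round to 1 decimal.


Convert speed: V = 122 / 3.6 = 33.8889 m/s
L = 33.8889 * 67 / 55
L = 2270.5556 / 55
L = 41.3 m

41.3


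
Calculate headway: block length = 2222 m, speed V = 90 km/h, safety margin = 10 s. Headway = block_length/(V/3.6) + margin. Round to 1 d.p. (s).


V = 90 / 3.6 = 25.0 m/s
Block traversal time = 2222 / 25.0 = 88.88 s
Headway = 88.88 + 10
Headway = 98.9 s

98.9


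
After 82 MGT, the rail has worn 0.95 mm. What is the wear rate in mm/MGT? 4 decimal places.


Wear rate = total wear / cumulative tonnage
Rate = 0.95 / 82
Rate = 0.0116 mm/MGT

0.0116


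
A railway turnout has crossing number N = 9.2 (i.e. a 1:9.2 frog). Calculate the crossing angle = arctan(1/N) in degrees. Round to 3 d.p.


1/N = 1/9.2 = 0.108696
angle = arctan(0.108696) = 0.108271 rad
angle = 0.108271 * 180/pi = 6.203 degrees

6.203


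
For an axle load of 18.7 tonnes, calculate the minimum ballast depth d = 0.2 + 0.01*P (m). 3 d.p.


d = 0.2 + 0.01 * 18.7
d = 0.2 + 0.187
d = 0.387 m

0.387


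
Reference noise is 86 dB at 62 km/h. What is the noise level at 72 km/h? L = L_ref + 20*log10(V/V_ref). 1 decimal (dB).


V/V_ref = 72 / 62 = 1.16129
log10(1.16129) = 0.064941
20 * 0.064941 = 1.2988
L = 86 + 1.2988 = 87.3 dB

87.3


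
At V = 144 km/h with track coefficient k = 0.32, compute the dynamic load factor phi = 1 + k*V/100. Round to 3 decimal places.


phi = 1 + k * V / 100
phi = 1 + 0.32 * 144 / 100
phi = 1 + 0.4608
phi = 1.461

1.461


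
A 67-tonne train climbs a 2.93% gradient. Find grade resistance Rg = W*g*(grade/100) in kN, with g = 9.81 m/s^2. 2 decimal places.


Rg = W * 9.81 * grade / 100
Rg = 67 * 9.81 * 2.93 / 100
Rg = 657.27 * 0.0293
Rg = 19.26 kN

19.26


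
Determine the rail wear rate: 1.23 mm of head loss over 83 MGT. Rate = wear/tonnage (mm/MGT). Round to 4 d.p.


Wear rate = total wear / cumulative tonnage
Rate = 1.23 / 83
Rate = 0.0148 mm/MGT

0.0148


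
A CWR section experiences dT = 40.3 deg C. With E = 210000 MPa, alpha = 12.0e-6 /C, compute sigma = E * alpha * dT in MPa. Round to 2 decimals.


sigma = E * alpha * dT
sigma = 210000 * 12.0e-6 * 40.3
sigma = 2.52 * 40.3
sigma = 101.56 MPa

101.56


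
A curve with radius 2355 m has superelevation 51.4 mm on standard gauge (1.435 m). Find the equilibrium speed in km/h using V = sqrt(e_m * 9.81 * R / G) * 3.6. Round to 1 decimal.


Convert cant: e = 51.4 mm = 0.0514 m
V_ms = sqrt(0.0514 * 9.81 * 2355 / 1.435)
V_ms = sqrt(827.505972) = 28.7664 m/s
V = 28.7664 * 3.6 = 103.6 km/h

103.6


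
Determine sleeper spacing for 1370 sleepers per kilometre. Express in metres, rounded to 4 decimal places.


Spacing = 1000 m / number of sleepers
Spacing = 1000 / 1370
Spacing = 0.7299 m

0.7299


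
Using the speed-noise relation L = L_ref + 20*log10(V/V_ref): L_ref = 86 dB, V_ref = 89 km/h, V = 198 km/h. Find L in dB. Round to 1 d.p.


V/V_ref = 198 / 89 = 2.224719
log10(2.224719) = 0.347275
20 * 0.347275 = 6.9455
L = 86 + 6.9455 = 92.9 dB

92.9


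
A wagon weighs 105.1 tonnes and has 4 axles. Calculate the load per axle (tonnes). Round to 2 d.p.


Load per axle = total weight / number of axles
Load = 105.1 / 4
Load = 26.28 tonnes

26.28


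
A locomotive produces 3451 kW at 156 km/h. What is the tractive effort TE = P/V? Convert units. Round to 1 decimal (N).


Convert: P = 3451 kW = 3451000 W
V = 156 / 3.6 = 43.3333 m/s
TE = 3451000 / 43.3333
TE = 79638.5 N

79638.5


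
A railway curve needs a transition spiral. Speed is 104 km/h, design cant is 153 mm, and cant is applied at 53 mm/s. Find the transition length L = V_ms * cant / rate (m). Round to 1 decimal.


Convert speed: V = 104 / 3.6 = 28.8889 m/s
L = 28.8889 * 153 / 53
L = 4420.0 / 53
L = 83.4 m

83.4


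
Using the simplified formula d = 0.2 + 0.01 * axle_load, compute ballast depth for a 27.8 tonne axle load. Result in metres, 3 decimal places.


d = 0.2 + 0.01 * 27.8
d = 0.2 + 0.278
d = 0.478 m

0.478


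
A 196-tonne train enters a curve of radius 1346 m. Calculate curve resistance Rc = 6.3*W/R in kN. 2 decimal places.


Rc = 6.3 * W / R
Rc = 6.3 * 196 / 1346
Rc = 1234.8 / 1346
Rc = 0.92 kN

0.92


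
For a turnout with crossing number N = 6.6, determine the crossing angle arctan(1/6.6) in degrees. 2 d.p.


1/N = 1/6.6 = 0.151515
angle = arctan(0.151515) = 0.150371 rad
angle = 0.150371 * 180/pi = 8.62 degrees

8.62


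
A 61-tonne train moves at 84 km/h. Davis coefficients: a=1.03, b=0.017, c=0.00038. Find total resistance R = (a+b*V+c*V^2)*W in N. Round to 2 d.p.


b*V = 0.017 * 84 = 1.428
c*V^2 = 0.00038 * 7056 = 2.68128
R_per_t = 1.03 + 1.428 + 2.68128 = 5.13928 N/t
R_total = 5.13928 * 61 = 313.50 N

313.50


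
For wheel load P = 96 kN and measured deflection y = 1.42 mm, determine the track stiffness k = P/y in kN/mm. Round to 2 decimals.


Track stiffness k = P / y
k = 96 / 1.42
k = 67.61 kN/mm

67.61


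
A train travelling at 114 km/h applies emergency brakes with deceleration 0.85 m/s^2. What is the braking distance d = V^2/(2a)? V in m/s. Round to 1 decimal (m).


Convert speed: V = 114 / 3.6 = 31.6667 m/s
V^2 = 1002.7778
d = 1002.7778 / (2 * 0.85)
d = 1002.7778 / 1.7
d = 589.9 m

589.9


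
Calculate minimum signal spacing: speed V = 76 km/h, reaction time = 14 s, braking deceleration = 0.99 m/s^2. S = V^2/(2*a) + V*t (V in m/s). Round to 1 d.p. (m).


V = 76 / 3.6 = 21.1111 m/s
Braking distance = 21.1111^2 / (2*0.99) = 225.0904 m
Sighting distance = 21.1111 * 14 = 295.5556 m
S = 225.0904 + 295.5556 = 520.6 m

520.6


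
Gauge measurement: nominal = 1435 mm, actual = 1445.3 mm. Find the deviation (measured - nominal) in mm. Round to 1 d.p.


Deviation = measured - nominal
Deviation = 1445.3 - 1435
Deviation = 10.3 mm

10.3


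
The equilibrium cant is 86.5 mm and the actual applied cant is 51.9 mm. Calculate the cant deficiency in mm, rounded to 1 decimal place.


Cant deficiency = equilibrium cant - actual cant
CD = 86.5 - 51.9
CD = 34.6 mm

34.6


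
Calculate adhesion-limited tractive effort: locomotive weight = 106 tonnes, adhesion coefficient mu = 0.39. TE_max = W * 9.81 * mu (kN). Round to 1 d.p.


TE_max = W * g * mu
TE_max = 106 * 9.81 * 0.39
TE_max = 1039.86 * 0.39
TE_max = 405.5 kN

405.5


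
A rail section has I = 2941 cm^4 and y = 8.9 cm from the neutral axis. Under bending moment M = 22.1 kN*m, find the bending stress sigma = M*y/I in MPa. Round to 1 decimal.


Convert units:
M = 22.1 kN*m = 22100000 N*mm
y = 8.9 cm = 89 mm
I = 2941 cm^4 = 29410000 mm^4
sigma = 22100000 * 89 / 29410000
sigma = 66.9 MPa

66.9


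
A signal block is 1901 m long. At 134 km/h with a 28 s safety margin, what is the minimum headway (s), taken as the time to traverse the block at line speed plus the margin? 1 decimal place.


V = 134 / 3.6 = 37.2222 m/s
Block traversal time = 1901 / 37.2222 = 51.0716 s
Headway = 51.0716 + 28
Headway = 79.1 s

79.1


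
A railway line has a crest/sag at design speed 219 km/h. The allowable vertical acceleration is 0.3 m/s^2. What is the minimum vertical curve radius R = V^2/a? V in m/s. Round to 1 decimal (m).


Convert speed: V = 219 / 3.6 = 60.8333 m/s
V^2 = 3700.6944 m^2/s^2
R_v = 3700.6944 / 0.3
R_v = 12335.6 m

12335.6


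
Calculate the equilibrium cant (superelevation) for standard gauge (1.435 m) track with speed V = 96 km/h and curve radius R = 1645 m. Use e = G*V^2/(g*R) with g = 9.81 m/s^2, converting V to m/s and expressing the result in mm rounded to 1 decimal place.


Convert speed: V = 96 / 3.6 = 26.6667 m/s
Apply formula: e = 1.435 * 26.6667^2 / (9.81 * 1645)
e = 1.435 * 711.1111 / 16137.45
e = 0.063235 m = 63.2 mm

63.2


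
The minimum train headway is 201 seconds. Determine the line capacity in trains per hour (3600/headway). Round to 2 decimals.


Capacity = 3600 / headway
Capacity = 3600 / 201
Capacity = 17.91 trains/hour

17.91


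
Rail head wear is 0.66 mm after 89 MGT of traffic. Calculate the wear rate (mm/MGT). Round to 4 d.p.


Wear rate = total wear / cumulative tonnage
Rate = 0.66 / 89
Rate = 0.0074 mm/MGT

0.0074


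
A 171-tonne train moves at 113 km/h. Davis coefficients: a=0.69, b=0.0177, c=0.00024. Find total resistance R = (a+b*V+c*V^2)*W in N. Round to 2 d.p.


b*V = 0.0177 * 113 = 2.0001
c*V^2 = 0.00024 * 12769 = 3.06456
R_per_t = 0.69 + 2.0001 + 3.06456 = 5.75466 N/t
R_total = 5.75466 * 171 = 984.05 N

984.05


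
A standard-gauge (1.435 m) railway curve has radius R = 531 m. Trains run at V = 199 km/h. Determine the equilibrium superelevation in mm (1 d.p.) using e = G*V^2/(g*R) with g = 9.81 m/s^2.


Convert speed: V = 199 / 3.6 = 55.2778 m/s
Apply formula: e = 1.435 * 55.2778^2 / (9.81 * 531)
e = 1.435 * 3055.6327 / 5209.11
e = 0.841762 m = 841.8 mm

841.8


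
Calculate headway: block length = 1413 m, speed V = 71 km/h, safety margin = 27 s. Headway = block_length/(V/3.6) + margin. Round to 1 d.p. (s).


V = 71 / 3.6 = 19.7222 m/s
Block traversal time = 1413 / 19.7222 = 71.6451 s
Headway = 71.6451 + 27
Headway = 98.6 s

98.6


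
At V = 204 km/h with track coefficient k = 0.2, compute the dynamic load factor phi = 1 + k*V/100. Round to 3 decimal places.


phi = 1 + k * V / 100
phi = 1 + 0.2 * 204 / 100
phi = 1 + 0.408
phi = 1.408

1.408


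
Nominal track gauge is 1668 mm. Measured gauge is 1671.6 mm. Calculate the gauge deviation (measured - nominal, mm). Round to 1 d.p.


Deviation = measured - nominal
Deviation = 1671.6 - 1668
Deviation = 3.6 mm

3.6


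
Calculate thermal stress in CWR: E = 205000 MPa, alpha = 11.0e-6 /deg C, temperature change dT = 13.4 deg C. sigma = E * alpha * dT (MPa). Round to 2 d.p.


sigma = E * alpha * dT
sigma = 205000 * 11.0e-6 * 13.4
sigma = 2.255 * 13.4
sigma = 30.22 MPa

30.22


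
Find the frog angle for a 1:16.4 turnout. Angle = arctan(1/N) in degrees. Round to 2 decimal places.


1/N = 1/16.4 = 0.060976
angle = arctan(0.060976) = 0.0609 rad
angle = 0.0609 * 180/pi = 3.49 degrees

3.49


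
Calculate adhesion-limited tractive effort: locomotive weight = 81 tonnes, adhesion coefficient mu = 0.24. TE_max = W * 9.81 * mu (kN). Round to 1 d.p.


TE_max = W * g * mu
TE_max = 81 * 9.81 * 0.24
TE_max = 794.61 * 0.24
TE_max = 190.7 kN

190.7


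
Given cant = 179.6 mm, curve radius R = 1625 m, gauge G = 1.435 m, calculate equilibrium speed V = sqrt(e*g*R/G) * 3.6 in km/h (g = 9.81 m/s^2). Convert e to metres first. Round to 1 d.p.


Convert cant: e = 179.6 mm = 0.1796 m
V_ms = sqrt(0.1796 * 9.81 * 1625 / 1.435)
V_ms = sqrt(1995.155749) = 44.6672 m/s
V = 44.6672 * 3.6 = 160.8 km/h

160.8


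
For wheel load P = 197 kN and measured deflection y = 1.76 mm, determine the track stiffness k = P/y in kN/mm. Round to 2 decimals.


Track stiffness k = P / y
k = 197 / 1.76
k = 111.93 kN/mm

111.93


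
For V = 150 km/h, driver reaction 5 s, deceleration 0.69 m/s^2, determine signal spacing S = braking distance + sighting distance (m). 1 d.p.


V = 150 / 3.6 = 41.6667 m/s
Braking distance = 41.6667^2 / (2*0.69) = 1258.0515 m
Sighting distance = 41.6667 * 5 = 208.3333 m
S = 1258.0515 + 208.3333 = 1466.4 m

1466.4


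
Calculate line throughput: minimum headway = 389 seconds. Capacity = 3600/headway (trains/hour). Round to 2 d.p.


Capacity = 3600 / headway
Capacity = 3600 / 389
Capacity = 9.25 trains/hour

9.25


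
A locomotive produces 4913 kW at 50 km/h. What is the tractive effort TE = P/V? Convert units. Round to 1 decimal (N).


Convert: P = 4913 kW = 4913000 W
V = 50 / 3.6 = 13.8889 m/s
TE = 4913000 / 13.8889
TE = 353736.0 N

353736.0


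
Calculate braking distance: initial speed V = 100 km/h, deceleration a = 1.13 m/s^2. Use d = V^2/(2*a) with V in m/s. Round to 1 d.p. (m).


Convert speed: V = 100 / 3.6 = 27.7778 m/s
V^2 = 771.6049
d = 771.6049 / (2 * 1.13)
d = 771.6049 / 2.26
d = 341.4 m

341.4


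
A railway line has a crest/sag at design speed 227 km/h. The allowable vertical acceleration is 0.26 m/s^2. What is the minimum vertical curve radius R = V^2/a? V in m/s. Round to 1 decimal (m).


Convert speed: V = 227 / 3.6 = 63.0556 m/s
V^2 = 3976.0031 m^2/s^2
R_v = 3976.0031 / 0.26
R_v = 15292.3 m

15292.3


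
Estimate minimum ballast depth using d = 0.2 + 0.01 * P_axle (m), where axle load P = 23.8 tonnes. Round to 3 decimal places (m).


d = 0.2 + 0.01 * 23.8
d = 0.2 + 0.238
d = 0.438 m

0.438


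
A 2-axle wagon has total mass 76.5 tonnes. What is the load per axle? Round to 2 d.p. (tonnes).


Load per axle = total weight / number of axles
Load = 76.5 / 2
Load = 38.25 tonnes

38.25


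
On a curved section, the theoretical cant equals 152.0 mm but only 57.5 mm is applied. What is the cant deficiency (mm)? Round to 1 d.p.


Cant deficiency = equilibrium cant - actual cant
CD = 152.0 - 57.5
CD = 94.5 mm

94.5


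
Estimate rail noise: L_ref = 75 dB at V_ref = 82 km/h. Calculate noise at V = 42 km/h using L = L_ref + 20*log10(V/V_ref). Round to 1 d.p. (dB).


V/V_ref = 42 / 82 = 0.512195
log10(0.512195) = -0.290565
20 * -0.290565 = -5.8113
L = 75 + -5.8113 = 69.2 dB

69.2


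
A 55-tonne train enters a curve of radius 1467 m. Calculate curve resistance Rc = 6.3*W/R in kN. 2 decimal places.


Rc = 6.3 * W / R
Rc = 6.3 * 55 / 1467
Rc = 346.5 / 1467
Rc = 0.24 kN

0.24


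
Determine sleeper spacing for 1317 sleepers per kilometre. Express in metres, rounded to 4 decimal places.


Spacing = 1000 m / number of sleepers
Spacing = 1000 / 1317
Spacing = 0.7593 m

0.7593


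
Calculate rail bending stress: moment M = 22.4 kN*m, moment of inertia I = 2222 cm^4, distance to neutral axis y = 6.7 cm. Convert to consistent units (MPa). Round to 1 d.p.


Convert units:
M = 22.4 kN*m = 22400000 N*mm
y = 6.7 cm = 67 mm
I = 2222 cm^4 = 22220000 mm^4
sigma = 22400000 * 67 / 22220000
sigma = 67.5 MPa

67.5


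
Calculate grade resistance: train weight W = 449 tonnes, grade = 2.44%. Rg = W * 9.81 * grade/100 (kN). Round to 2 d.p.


Rg = W * 9.81 * grade / 100
Rg = 449 * 9.81 * 2.44 / 100
Rg = 4404.69 * 0.0244
Rg = 107.47 kN

107.47


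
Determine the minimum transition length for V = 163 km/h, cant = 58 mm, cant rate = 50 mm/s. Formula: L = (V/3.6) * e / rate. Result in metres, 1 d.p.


Convert speed: V = 163 / 3.6 = 45.2778 m/s
L = 45.2778 * 58 / 50
L = 2626.1111 / 50
L = 52.5 m

52.5


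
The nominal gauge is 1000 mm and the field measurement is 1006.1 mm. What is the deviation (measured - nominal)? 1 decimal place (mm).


Deviation = measured - nominal
Deviation = 1006.1 - 1000
Deviation = 6.1 mm

6.1


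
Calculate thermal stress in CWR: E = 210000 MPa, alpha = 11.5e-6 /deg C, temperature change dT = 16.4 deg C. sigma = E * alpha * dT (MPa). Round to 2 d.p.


sigma = E * alpha * dT
sigma = 210000 * 11.5e-6 * 16.4
sigma = 2.415 * 16.4
sigma = 39.61 MPa

39.61


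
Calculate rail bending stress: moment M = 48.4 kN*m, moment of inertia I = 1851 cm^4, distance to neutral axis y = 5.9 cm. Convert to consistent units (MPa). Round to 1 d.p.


Convert units:
M = 48.4 kN*m = 48400000 N*mm
y = 5.9 cm = 59 mm
I = 1851 cm^4 = 18510000 mm^4
sigma = 48400000 * 59 / 18510000
sigma = 154.3 MPa

154.3


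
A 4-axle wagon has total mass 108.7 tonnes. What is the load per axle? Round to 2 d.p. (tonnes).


Load per axle = total weight / number of axles
Load = 108.7 / 4
Load = 27.18 tonnes

27.18


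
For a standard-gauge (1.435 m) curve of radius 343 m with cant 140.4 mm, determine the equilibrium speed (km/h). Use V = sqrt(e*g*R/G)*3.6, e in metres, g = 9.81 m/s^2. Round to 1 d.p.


Convert cant: e = 140.4 mm = 0.1404 m
V_ms = sqrt(0.1404 * 9.81 * 343 / 1.435)
V_ms = sqrt(329.214029) = 18.1443 m/s
V = 18.1443 * 3.6 = 65.3 km/h

65.3


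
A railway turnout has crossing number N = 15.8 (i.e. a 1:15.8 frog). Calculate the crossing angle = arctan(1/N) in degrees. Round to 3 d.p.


1/N = 1/15.8 = 0.063291
angle = arctan(0.063291) = 0.063207 rad
angle = 0.063207 * 180/pi = 3.621 degrees

3.621


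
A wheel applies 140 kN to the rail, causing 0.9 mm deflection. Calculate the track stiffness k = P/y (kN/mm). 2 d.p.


Track stiffness k = P / y
k = 140 / 0.9
k = 155.56 kN/mm

155.56


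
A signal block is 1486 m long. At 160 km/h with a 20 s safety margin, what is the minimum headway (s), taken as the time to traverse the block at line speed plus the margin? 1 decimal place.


V = 160 / 3.6 = 44.4444 m/s
Block traversal time = 1486 / 44.4444 = 33.435 s
Headway = 33.435 + 20
Headway = 53.4 s

53.4


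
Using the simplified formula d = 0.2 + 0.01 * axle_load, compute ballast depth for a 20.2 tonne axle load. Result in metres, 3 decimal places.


d = 0.2 + 0.01 * 20.2
d = 0.2 + 0.202
d = 0.402 m

0.402


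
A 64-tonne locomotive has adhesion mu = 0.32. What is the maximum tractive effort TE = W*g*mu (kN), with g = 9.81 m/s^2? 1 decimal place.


TE_max = W * g * mu
TE_max = 64 * 9.81 * 0.32
TE_max = 627.84 * 0.32
TE_max = 200.9 kN

200.9


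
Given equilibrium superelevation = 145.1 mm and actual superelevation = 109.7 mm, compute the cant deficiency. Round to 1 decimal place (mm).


Cant deficiency = equilibrium cant - actual cant
CD = 145.1 - 109.7
CD = 35.4 mm

35.4


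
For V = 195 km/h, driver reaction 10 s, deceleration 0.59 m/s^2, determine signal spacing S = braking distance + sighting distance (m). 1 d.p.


V = 195 / 3.6 = 54.1667 m/s
Braking distance = 54.1667^2 / (2*0.59) = 2486.4642 m
Sighting distance = 54.1667 * 10 = 541.6667 m
S = 2486.4642 + 541.6667 = 3028.1 m

3028.1


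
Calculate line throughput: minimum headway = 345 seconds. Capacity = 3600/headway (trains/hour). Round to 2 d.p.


Capacity = 3600 / headway
Capacity = 3600 / 345
Capacity = 10.43 trains/hour

10.43


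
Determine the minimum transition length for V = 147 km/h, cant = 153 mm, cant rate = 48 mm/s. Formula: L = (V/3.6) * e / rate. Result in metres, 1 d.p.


Convert speed: V = 147 / 3.6 = 40.8333 m/s
L = 40.8333 * 153 / 48
L = 6247.5 / 48
L = 130.2 m

130.2


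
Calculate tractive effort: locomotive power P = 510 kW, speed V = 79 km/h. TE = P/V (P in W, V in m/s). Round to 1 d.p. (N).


Convert: P = 510 kW = 510000 W
V = 79 / 3.6 = 21.9444 m/s
TE = 510000 / 21.9444
TE = 23240.5 N

23240.5


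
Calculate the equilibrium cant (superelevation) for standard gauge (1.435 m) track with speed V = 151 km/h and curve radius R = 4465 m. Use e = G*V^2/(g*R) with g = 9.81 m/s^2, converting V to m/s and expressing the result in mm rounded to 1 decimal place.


Convert speed: V = 151 / 3.6 = 41.9444 m/s
Apply formula: e = 1.435 * 41.9444^2 / (9.81 * 4465)
e = 1.435 * 1759.3364 / 43801.65
e = 0.057638 m = 57.6 mm

57.6


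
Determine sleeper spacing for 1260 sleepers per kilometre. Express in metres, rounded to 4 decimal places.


Spacing = 1000 m / number of sleepers
Spacing = 1000 / 1260
Spacing = 0.7937 m

0.7937


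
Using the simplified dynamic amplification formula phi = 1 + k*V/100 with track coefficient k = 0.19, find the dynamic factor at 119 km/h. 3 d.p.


phi = 1 + k * V / 100
phi = 1 + 0.19 * 119 / 100
phi = 1 + 0.2261
phi = 1.226

1.226


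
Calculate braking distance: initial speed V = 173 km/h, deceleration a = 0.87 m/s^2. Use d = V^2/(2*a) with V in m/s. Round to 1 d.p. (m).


Convert speed: V = 173 / 3.6 = 48.0556 m/s
V^2 = 2309.3364
d = 2309.3364 / (2 * 0.87)
d = 2309.3364 / 1.74
d = 1327.2 m

1327.2


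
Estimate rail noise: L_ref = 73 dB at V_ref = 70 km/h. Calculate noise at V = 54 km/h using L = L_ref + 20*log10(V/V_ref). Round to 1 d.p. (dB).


V/V_ref = 54 / 70 = 0.771429
log10(0.771429) = -0.112704
20 * -0.112704 = -2.2541
L = 73 + -2.2541 = 70.7 dB

70.7


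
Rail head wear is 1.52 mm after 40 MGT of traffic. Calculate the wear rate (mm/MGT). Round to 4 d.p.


Wear rate = total wear / cumulative tonnage
Rate = 1.52 / 40
Rate = 0.0380 mm/MGT

0.0380


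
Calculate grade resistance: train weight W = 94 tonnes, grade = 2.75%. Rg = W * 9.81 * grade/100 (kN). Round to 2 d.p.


Rg = W * 9.81 * grade / 100
Rg = 94 * 9.81 * 2.75 / 100
Rg = 922.14 * 0.0275
Rg = 25.36 kN

25.36


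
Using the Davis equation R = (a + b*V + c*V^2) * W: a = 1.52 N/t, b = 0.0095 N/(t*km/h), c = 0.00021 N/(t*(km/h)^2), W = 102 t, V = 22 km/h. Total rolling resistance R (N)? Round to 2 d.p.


b*V = 0.0095 * 22 = 0.209
c*V^2 = 0.00021 * 484 = 0.10164
R_per_t = 1.52 + 0.209 + 0.10164 = 1.83064 N/t
R_total = 1.83064 * 102 = 186.73 N

186.73


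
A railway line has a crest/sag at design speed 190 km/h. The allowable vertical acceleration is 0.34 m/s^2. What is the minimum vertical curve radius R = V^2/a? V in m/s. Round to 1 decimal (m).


Convert speed: V = 190 / 3.6 = 52.7778 m/s
V^2 = 2785.4938 m^2/s^2
R_v = 2785.4938 / 0.34
R_v = 8192.6 m

8192.6


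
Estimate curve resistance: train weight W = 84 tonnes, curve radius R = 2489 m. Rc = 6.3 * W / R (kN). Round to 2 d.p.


Rc = 6.3 * W / R
Rc = 6.3 * 84 / 2489
Rc = 529.2 / 2489
Rc = 0.21 kN

0.21


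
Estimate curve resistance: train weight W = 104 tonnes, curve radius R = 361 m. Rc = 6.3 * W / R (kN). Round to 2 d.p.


Rc = 6.3 * W / R
Rc = 6.3 * 104 / 361
Rc = 655.2 / 361
Rc = 1.81 kN

1.81


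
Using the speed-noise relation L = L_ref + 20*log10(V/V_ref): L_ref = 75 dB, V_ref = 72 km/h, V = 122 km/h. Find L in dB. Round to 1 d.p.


V/V_ref = 122 / 72 = 1.694444
log10(1.694444) = 0.229027
20 * 0.229027 = 4.5805
L = 75 + 4.5805 = 79.6 dB

79.6


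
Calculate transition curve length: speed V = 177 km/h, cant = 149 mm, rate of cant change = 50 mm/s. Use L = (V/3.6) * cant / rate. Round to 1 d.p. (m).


Convert speed: V = 177 / 3.6 = 49.1667 m/s
L = 49.1667 * 149 / 50
L = 7325.8333 / 50
L = 146.5 m

146.5


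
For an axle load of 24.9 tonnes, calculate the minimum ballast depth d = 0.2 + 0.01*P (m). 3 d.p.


d = 0.2 + 0.01 * 24.9
d = 0.2 + 0.249
d = 0.449 m

0.449


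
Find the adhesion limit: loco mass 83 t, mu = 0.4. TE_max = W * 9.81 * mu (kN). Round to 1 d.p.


TE_max = W * g * mu
TE_max = 83 * 9.81 * 0.4
TE_max = 814.23 * 0.4
TE_max = 325.7 kN

325.7


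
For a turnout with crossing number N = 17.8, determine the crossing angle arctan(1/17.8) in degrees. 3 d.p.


1/N = 1/17.8 = 0.05618
angle = arctan(0.05618) = 0.056121 rad
angle = 0.056121 * 180/pi = 3.215 degrees

3.215


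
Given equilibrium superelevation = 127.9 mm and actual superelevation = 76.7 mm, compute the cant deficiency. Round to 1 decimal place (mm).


Cant deficiency = equilibrium cant - actual cant
CD = 127.9 - 76.7
CD = 51.2 mm

51.2


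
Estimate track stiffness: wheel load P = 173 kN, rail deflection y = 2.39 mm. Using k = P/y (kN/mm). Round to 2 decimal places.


Track stiffness k = P / y
k = 173 / 2.39
k = 72.38 kN/mm

72.38


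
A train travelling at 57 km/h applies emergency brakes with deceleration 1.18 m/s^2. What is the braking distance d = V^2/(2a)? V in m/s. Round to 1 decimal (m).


Convert speed: V = 57 / 3.6 = 15.8333 m/s
V^2 = 250.6944
d = 250.6944 / (2 * 1.18)
d = 250.6944 / 2.36
d = 106.2 m

106.2


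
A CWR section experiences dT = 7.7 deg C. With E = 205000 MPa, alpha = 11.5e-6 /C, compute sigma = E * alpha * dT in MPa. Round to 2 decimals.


sigma = E * alpha * dT
sigma = 205000 * 11.5e-6 * 7.7
sigma = 2.3575 * 7.7
sigma = 18.15 MPa

18.15


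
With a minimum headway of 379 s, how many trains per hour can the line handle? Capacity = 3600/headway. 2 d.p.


Capacity = 3600 / headway
Capacity = 3600 / 379
Capacity = 9.50 trains/hour

9.50


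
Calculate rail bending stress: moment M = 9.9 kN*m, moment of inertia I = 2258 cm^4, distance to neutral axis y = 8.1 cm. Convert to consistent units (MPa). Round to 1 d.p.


Convert units:
M = 9.9 kN*m = 9900000 N*mm
y = 8.1 cm = 81 mm
I = 2258 cm^4 = 22580000 mm^4
sigma = 9900000 * 81 / 22580000
sigma = 35.5 MPa

35.5


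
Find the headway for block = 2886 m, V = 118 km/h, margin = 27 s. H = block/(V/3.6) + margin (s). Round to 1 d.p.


V = 118 / 3.6 = 32.7778 m/s
Block traversal time = 2886 / 32.7778 = 88.0475 s
Headway = 88.0475 + 27
Headway = 115.0 s

115.0


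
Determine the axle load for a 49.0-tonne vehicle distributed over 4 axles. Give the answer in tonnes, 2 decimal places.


Load per axle = total weight / number of axles
Load = 49.0 / 4
Load = 12.25 tonnes

12.25


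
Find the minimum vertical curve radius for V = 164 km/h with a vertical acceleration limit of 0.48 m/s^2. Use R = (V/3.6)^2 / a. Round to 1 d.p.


Convert speed: V = 164 / 3.6 = 45.5556 m/s
V^2 = 2075.3086 m^2/s^2
R_v = 2075.3086 / 0.48
R_v = 4323.6 m

4323.6


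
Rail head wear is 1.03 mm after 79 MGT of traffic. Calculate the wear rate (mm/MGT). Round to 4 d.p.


Wear rate = total wear / cumulative tonnage
Rate = 1.03 / 79
Rate = 0.0130 mm/MGT

0.0130


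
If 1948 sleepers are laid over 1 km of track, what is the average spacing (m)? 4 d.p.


Spacing = 1000 m / number of sleepers
Spacing = 1000 / 1948
Spacing = 0.5133 m

0.5133


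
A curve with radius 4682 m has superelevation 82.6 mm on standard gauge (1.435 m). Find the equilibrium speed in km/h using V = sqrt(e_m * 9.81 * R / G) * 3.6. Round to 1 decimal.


Convert cant: e = 82.6 mm = 0.0826 m
V_ms = sqrt(0.0826 * 9.81 * 4682 / 1.435)
V_ms = sqrt(2643.799785) = 51.4179 m/s
V = 51.4179 * 3.6 = 185.1 km/h

185.1


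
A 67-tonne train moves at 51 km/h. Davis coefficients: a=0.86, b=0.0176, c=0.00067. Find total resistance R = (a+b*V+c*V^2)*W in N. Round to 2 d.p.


b*V = 0.0176 * 51 = 0.8976
c*V^2 = 0.00067 * 2601 = 1.74267
R_per_t = 0.86 + 0.8976 + 1.74267 = 3.50027 N/t
R_total = 3.50027 * 67 = 234.52 N

234.52


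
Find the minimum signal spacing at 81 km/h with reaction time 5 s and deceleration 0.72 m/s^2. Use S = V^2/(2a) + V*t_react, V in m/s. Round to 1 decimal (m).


V = 81 / 3.6 = 22.5 m/s
Braking distance = 22.5^2 / (2*0.72) = 351.5625 m
Sighting distance = 22.5 * 5 = 112.5 m
S = 351.5625 + 112.5 = 464.1 m

464.1


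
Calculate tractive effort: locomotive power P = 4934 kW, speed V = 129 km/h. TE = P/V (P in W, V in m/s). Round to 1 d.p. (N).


Convert: P = 4934 kW = 4934000 W
V = 129 / 3.6 = 35.8333 m/s
TE = 4934000 / 35.8333
TE = 137693.0 N

137693.0


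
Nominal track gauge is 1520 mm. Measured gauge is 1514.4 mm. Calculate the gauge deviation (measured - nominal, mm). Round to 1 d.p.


Deviation = measured - nominal
Deviation = 1514.4 - 1520
Deviation = -5.6 mm

-5.6


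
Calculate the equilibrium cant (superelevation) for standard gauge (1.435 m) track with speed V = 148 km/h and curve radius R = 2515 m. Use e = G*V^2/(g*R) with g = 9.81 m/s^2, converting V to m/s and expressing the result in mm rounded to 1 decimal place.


Convert speed: V = 148 / 3.6 = 41.1111 m/s
Apply formula: e = 1.435 * 41.1111^2 / (9.81 * 2515)
e = 1.435 * 1690.1235 / 24672.15
e = 0.098302 m = 98.3 mm

98.3


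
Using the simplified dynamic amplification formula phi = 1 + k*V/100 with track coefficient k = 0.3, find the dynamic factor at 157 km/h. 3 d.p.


phi = 1 + k * V / 100
phi = 1 + 0.3 * 157 / 100
phi = 1 + 0.471
phi = 1.471

1.471


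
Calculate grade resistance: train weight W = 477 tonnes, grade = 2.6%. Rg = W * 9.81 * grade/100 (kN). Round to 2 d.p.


Rg = W * 9.81 * grade / 100
Rg = 477 * 9.81 * 2.6 / 100
Rg = 4679.37 * 0.026
Rg = 121.66 kN

121.66


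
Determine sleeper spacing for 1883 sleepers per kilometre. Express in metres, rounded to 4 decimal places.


Spacing = 1000 m / number of sleepers
Spacing = 1000 / 1883
Spacing = 0.5311 m

0.5311


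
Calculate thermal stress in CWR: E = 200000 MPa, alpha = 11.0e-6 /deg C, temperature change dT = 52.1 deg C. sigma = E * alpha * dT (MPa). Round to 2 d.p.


sigma = E * alpha * dT
sigma = 200000 * 11.0e-6 * 52.1
sigma = 2.2 * 52.1
sigma = 114.62 MPa

114.62


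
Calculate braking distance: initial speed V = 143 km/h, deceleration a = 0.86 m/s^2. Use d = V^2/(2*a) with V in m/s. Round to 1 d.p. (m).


Convert speed: V = 143 / 3.6 = 39.7222 m/s
V^2 = 1577.8549
d = 1577.8549 / (2 * 0.86)
d = 1577.8549 / 1.72
d = 917.4 m

917.4


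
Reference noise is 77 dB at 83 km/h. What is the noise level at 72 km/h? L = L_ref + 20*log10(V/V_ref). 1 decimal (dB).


V/V_ref = 72 / 83 = 0.86747
log10(0.86747) = -0.061746
20 * -0.061746 = -1.2349
L = 77 + -1.2349 = 75.8 dB

75.8


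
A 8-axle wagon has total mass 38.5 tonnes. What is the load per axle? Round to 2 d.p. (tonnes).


Load per axle = total weight / number of axles
Load = 38.5 / 8
Load = 4.81 tonnes

4.81


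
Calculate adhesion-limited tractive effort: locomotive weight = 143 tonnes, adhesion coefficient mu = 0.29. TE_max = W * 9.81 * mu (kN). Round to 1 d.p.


TE_max = W * g * mu
TE_max = 143 * 9.81 * 0.29
TE_max = 1402.83 * 0.29
TE_max = 406.8 kN

406.8


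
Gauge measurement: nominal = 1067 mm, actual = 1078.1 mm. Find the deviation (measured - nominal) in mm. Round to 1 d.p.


Deviation = measured - nominal
Deviation = 1078.1 - 1067
Deviation = 11.1 mm

11.1


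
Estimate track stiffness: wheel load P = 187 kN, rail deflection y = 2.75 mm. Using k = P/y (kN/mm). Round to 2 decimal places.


Track stiffness k = P / y
k = 187 / 2.75
k = 68.00 kN/mm

68.00


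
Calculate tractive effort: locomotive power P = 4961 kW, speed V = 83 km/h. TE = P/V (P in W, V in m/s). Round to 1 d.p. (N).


Convert: P = 4961 kW = 4961000 W
V = 83 / 3.6 = 23.0556 m/s
TE = 4961000 / 23.0556
TE = 215175.9 N

215175.9


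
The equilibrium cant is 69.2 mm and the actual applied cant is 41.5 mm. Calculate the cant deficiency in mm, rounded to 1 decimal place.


Cant deficiency = equilibrium cant - actual cant
CD = 69.2 - 41.5
CD = 27.7 mm

27.7


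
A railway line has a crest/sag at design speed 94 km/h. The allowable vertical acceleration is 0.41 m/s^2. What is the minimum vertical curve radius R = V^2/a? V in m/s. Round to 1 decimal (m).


Convert speed: V = 94 / 3.6 = 26.1111 m/s
V^2 = 681.7901 m^2/s^2
R_v = 681.7901 / 0.41
R_v = 1662.9 m

1662.9


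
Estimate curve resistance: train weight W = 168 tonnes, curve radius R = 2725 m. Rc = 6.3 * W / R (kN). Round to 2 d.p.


Rc = 6.3 * W / R
Rc = 6.3 * 168 / 2725
Rc = 1058.4 / 2725
Rc = 0.39 kN

0.39


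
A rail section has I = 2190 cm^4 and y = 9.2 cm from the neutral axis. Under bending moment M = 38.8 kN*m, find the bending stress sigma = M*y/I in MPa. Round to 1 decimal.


Convert units:
M = 38.8 kN*m = 38800000 N*mm
y = 9.2 cm = 92 mm
I = 2190 cm^4 = 21900000 mm^4
sigma = 38800000 * 92 / 21900000
sigma = 163.0 MPa

163.0


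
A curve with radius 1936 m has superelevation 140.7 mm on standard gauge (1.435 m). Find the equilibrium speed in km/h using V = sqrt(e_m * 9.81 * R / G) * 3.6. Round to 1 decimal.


Convert cant: e = 140.7 mm = 0.1407 m
V_ms = sqrt(0.1407 * 9.81 * 1936 / 1.435)
V_ms = sqrt(1862.158127) = 43.1527 m/s
V = 43.1527 * 3.6 = 155.3 km/h

155.3


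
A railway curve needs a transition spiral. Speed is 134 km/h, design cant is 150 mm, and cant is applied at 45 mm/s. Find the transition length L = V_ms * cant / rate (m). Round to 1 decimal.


Convert speed: V = 134 / 3.6 = 37.2222 m/s
L = 37.2222 * 150 / 45
L = 5583.3333 / 45
L = 124.1 m

124.1


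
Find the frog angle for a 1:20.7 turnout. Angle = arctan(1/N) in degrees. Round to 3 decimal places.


1/N = 1/20.7 = 0.048309
angle = arctan(0.048309) = 0.048272 rad
angle = 0.048272 * 180/pi = 2.766 degrees

2.766


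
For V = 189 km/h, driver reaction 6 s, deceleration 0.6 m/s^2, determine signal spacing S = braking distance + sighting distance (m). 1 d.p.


V = 189 / 3.6 = 52.5 m/s
Braking distance = 52.5^2 / (2*0.6) = 2296.875 m
Sighting distance = 52.5 * 6 = 315.0 m
S = 2296.875 + 315.0 = 2611.9 m

2611.9


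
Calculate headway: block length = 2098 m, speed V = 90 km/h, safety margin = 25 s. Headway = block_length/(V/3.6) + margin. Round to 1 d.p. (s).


V = 90 / 3.6 = 25.0 m/s
Block traversal time = 2098 / 25.0 = 83.92 s
Headway = 83.92 + 25
Headway = 108.9 s

108.9


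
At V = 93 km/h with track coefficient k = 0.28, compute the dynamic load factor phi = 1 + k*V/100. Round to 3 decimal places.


phi = 1 + k * V / 100
phi = 1 + 0.28 * 93 / 100
phi = 1 + 0.2604
phi = 1.260

1.260


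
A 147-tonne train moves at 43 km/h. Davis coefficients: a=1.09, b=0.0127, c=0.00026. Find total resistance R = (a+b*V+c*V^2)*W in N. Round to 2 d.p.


b*V = 0.0127 * 43 = 0.5461
c*V^2 = 0.00026 * 1849 = 0.48074
R_per_t = 1.09 + 0.5461 + 0.48074 = 2.11684 N/t
R_total = 2.11684 * 147 = 311.18 N

311.18


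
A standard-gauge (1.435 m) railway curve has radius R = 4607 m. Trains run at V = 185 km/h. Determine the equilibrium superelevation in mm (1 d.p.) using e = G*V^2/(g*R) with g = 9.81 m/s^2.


Convert speed: V = 185 / 3.6 = 51.3889 m/s
Apply formula: e = 1.435 * 51.3889^2 / (9.81 * 4607)
e = 1.435 * 2640.8179 / 45194.67
e = 0.08385 m = 83.9 mm

83.9


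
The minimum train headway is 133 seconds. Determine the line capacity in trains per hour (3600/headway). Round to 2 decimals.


Capacity = 3600 / headway
Capacity = 3600 / 133
Capacity = 27.07 trains/hour

27.07


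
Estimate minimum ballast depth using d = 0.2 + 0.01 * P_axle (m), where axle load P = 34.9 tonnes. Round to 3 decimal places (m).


d = 0.2 + 0.01 * 34.9
d = 0.2 + 0.349
d = 0.549 m

0.549


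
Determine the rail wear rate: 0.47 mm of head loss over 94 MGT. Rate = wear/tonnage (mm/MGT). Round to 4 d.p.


Wear rate = total wear / cumulative tonnage
Rate = 0.47 / 94
Rate = 0.0050 mm/MGT

0.0050


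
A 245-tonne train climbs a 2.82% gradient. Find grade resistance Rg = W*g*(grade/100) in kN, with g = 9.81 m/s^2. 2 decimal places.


Rg = W * 9.81 * grade / 100
Rg = 245 * 9.81 * 2.82 / 100
Rg = 2403.45 * 0.0282
Rg = 67.78 kN

67.78


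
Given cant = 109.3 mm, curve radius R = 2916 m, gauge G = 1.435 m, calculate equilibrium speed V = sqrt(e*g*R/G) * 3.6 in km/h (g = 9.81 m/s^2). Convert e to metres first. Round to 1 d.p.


Convert cant: e = 109.3 mm = 0.1093 m
V_ms = sqrt(0.1093 * 9.81 * 2916 / 1.435)
V_ms = sqrt(2178.837232) = 46.678 m/s
V = 46.678 * 3.6 = 168.0 km/h

168.0


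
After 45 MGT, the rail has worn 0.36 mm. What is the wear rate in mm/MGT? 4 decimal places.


Wear rate = total wear / cumulative tonnage
Rate = 0.36 / 45
Rate = 0.0080 mm/MGT

0.0080


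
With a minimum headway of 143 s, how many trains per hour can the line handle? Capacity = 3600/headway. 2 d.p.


Capacity = 3600 / headway
Capacity = 3600 / 143
Capacity = 25.17 trains/hour

25.17


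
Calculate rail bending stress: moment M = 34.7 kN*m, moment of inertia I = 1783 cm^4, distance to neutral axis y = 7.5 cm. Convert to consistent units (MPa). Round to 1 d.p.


Convert units:
M = 34.7 kN*m = 34700000 N*mm
y = 7.5 cm = 75 mm
I = 1783 cm^4 = 17830000 mm^4
sigma = 34700000 * 75 / 17830000
sigma = 146.0 MPa

146.0


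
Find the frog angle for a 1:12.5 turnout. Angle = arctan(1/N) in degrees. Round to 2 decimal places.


1/N = 1/12.5 = 0.08
angle = arctan(0.08) = 0.07983 rad
angle = 0.07983 * 180/pi = 4.57 degrees

4.57


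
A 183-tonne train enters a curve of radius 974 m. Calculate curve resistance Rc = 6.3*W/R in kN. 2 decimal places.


Rc = 6.3 * W / R
Rc = 6.3 * 183 / 974
Rc = 1152.9 / 974
Rc = 1.18 kN

1.18


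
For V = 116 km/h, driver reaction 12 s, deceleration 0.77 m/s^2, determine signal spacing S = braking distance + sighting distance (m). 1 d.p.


V = 116 / 3.6 = 32.2222 m/s
Braking distance = 32.2222^2 / (2*0.77) = 674.2023 m
Sighting distance = 32.2222 * 12 = 386.6667 m
S = 674.2023 + 386.6667 = 1060.9 m

1060.9


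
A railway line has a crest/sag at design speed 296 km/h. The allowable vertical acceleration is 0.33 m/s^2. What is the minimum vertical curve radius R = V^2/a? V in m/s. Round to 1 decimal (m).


Convert speed: V = 296 / 3.6 = 82.2222 m/s
V^2 = 6760.4938 m^2/s^2
R_v = 6760.4938 / 0.33
R_v = 20486.3 m

20486.3


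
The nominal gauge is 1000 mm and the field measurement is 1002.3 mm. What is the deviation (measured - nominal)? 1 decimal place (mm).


Deviation = measured - nominal
Deviation = 1002.3 - 1000
Deviation = 2.3 mm

2.3


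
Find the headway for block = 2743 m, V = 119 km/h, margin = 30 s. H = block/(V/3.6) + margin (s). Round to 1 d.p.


V = 119 / 3.6 = 33.0556 m/s
Block traversal time = 2743 / 33.0556 = 82.9815 s
Headway = 82.9815 + 30
Headway = 113.0 s

113.0


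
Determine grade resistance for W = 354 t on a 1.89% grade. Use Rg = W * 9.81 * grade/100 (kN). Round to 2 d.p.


Rg = W * 9.81 * grade / 100
Rg = 354 * 9.81 * 1.89 / 100
Rg = 3472.74 * 0.0189
Rg = 65.63 kN

65.63


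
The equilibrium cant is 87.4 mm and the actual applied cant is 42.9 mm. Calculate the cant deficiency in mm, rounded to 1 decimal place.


Cant deficiency = equilibrium cant - actual cant
CD = 87.4 - 42.9
CD = 44.5 mm

44.5


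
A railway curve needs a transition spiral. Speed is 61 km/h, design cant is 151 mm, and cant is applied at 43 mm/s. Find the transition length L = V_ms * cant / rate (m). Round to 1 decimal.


Convert speed: V = 61 / 3.6 = 16.9444 m/s
L = 16.9444 * 151 / 43
L = 2558.6111 / 43
L = 59.5 m

59.5
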